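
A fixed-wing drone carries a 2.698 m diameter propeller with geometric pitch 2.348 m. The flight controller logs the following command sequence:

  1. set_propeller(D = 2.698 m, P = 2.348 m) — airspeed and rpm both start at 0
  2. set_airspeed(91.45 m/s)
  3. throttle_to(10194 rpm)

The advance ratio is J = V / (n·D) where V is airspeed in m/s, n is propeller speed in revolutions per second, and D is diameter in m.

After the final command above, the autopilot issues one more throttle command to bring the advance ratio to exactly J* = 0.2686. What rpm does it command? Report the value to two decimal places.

rpm = 7571.59

set_propeller: D = 2.698 m, P = 2.348 m (p = P/D = 0.870274); state ← (V=0, rpm=0)
set_airspeed(91.45): V ← 91.45 m/s
throttle_to(10194): rpm ← 10194
final state: V = 91.45 m/s, rpm = 10194 → n = rpm/60 = 169.900000 rev/s
target J* = 0.2686; solve J* = V/(n·D) for n: n = V/(J*·D) = 91.45/(0.2686 × 2.698) = 126.193143 rev/s
rpm = 60·n = 7571.588563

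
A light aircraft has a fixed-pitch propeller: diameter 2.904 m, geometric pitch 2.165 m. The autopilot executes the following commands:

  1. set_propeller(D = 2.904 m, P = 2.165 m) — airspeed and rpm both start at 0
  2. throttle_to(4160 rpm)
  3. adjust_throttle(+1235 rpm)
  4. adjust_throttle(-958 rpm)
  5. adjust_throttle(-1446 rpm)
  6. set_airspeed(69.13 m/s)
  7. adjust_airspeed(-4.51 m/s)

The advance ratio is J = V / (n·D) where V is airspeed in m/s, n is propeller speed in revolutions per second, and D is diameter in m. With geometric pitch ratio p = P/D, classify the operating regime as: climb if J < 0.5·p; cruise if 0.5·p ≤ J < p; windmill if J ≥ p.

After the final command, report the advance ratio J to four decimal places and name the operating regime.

J = 0.4464, regime = cruise

set_propeller: D = 2.904 m, P = 2.165 m (p = P/D = 0.745523); state ← (V=0, rpm=0)
throttle_to(4160): rpm ← 4160
adjust_throttle(+1235): rpm ← 4160 +1235 = 5395
adjust_throttle(-958): rpm ← 5395 -958 = 4437
adjust_throttle(-1446): rpm ← 4437 -1446 = 2991
set_airspeed(69.13): V ← 69.13 m/s
adjust_airspeed(-4.51): V ← 69.13 -4.51 = 64.62 m/s
final state: V = 64.62 m/s, rpm = 2991 → n = rpm/60 = 49.850000 rev/s
J = V / (n·D) = 64.62 / (49.850000 × 2.904) = 0.446380
regime bands: climb J<0.3728 | cruise [0.3728, 0.7455) | windmill J≥0.7455
J = 0.4464 → cruise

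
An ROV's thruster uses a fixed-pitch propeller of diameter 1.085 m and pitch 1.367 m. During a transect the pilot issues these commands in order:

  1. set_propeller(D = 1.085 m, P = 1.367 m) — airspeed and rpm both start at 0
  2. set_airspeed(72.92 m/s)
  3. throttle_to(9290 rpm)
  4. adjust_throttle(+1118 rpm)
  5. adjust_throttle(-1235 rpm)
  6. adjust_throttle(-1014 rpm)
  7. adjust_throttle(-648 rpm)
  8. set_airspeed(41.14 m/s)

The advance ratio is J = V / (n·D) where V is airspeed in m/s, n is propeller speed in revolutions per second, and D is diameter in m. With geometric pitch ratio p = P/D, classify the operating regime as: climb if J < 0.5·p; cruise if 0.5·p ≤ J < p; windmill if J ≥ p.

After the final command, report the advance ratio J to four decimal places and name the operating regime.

J = 0.3029, regime = climb

set_propeller: D = 1.085 m, P = 1.367 m (p = P/D = 1.259908); state ← (V=0, rpm=0)
set_airspeed(72.92): V ← 72.92 m/s
throttle_to(9290): rpm ← 9290
adjust_throttle(+1118): rpm ← 9290 +1118 = 10408
adjust_throttle(-1235): rpm ← 10408 -1235 = 9173
adjust_throttle(-1014): rpm ← 9173 -1014 = 8159
adjust_throttle(-648): rpm ← 8159 -648 = 7511
set_airspeed(41.14): V ← 41.14 m/s
final state: V = 41.14 m/s, rpm = 7511 → n = rpm/60 = 125.183333 rev/s
J = V / (n·D) = 41.14 / (125.183333 × 1.085) = 0.302892
regime bands: climb J<0.6300 | cruise [0.6300, 1.2599) | windmill J≥1.2599
J = 0.3029 → climb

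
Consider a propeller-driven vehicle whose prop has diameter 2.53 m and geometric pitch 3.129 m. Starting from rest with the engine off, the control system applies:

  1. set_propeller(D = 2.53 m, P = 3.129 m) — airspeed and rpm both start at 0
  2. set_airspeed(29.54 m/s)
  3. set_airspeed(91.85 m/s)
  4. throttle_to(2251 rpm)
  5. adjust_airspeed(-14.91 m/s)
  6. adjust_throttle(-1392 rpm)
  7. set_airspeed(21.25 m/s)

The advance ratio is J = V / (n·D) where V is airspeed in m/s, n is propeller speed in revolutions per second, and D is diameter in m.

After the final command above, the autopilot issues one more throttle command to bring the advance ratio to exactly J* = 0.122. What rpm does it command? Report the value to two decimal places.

set_propeller: D = 2.53 m, P = 3.129 m (p = P/D = 1.236759); state ← (V=0, rpm=0)
set_airspeed(29.54): V ← 29.54 m/s
set_airspeed(91.85): V ← 91.85 m/s
throttle_to(2251): rpm ← 2251
adjust_airspeed(-14.91): V ← 91.85 -14.91 = 76.94 m/s
adjust_throttle(-1392): rpm ← 2251 -1392 = 859
set_airspeed(21.25): V ← 21.25 m/s
final state: V = 21.25 m/s, rpm = 859 → n = rpm/60 = 14.316667 rev/s
target J* = 0.122; solve J* = V/(n·D) for n: n = V/(J*·D) = 21.25/(0.122 × 2.53) = 68.845979 rev/s
rpm = 60·n = 4130.758764

rpm = 4130.76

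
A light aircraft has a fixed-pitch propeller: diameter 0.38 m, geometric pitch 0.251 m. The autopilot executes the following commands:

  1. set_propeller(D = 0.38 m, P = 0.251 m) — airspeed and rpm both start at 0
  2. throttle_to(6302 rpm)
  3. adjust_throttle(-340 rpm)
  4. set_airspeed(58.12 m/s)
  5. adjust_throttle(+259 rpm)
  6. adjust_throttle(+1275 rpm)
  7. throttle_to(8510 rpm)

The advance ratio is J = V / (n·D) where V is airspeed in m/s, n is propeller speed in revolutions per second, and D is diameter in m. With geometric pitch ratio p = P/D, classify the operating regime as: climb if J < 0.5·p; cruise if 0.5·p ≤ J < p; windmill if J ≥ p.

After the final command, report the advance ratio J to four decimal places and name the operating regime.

J = 1.0784, regime = windmill

set_propeller: D = 0.38 m, P = 0.251 m (p = P/D = 0.660526); state ← (V=0, rpm=0)
throttle_to(6302): rpm ← 6302
adjust_throttle(-340): rpm ← 6302 -340 = 5962
set_airspeed(58.12): V ← 58.12 m/s
adjust_throttle(+259): rpm ← 5962 +259 = 6221
adjust_throttle(+1275): rpm ← 6221 +1275 = 7496
throttle_to(8510): rpm ← 8510
final state: V = 58.12 m/s, rpm = 8510 → n = rpm/60 = 141.833333 rev/s
J = V / (n·D) = 58.12 / (141.833333 × 0.38) = 1.078360
regime bands: climb J<0.3303 | cruise [0.3303, 0.6605) | windmill J≥0.6605
J = 1.0784 → windmill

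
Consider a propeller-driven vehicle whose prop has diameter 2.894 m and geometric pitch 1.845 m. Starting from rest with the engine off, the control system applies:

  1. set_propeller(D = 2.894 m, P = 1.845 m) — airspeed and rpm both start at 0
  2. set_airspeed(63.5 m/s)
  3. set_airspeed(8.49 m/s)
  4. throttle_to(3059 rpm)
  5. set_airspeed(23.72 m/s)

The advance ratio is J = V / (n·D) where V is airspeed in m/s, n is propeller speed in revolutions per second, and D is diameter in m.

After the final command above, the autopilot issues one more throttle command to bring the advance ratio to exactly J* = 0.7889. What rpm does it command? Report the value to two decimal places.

rpm = 623.37

set_propeller: D = 2.894 m, P = 1.845 m (p = P/D = 0.637526); state ← (V=0, rpm=0)
set_airspeed(63.5): V ← 63.5 m/s
set_airspeed(8.49): V ← 8.49 m/s
throttle_to(3059): rpm ← 3059
set_airspeed(23.72): V ← 23.72 m/s
final state: V = 23.72 m/s, rpm = 3059 → n = rpm/60 = 50.983333 rev/s
target J* = 0.7889; solve J* = V/(n·D) for n: n = V/(J*·D) = 23.72/(0.7889 × 2.894) = 10.389489 rev/s
rpm = 60·n = 623.369360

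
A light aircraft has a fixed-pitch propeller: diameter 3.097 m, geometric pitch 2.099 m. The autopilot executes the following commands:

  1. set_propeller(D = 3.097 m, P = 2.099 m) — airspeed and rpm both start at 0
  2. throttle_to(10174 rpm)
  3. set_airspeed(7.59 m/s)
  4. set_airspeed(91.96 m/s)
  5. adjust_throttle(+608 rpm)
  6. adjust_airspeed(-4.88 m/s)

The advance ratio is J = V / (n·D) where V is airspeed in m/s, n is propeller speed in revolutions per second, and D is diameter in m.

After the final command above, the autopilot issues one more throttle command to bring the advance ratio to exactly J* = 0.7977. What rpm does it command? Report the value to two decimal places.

rpm = 2114.90

set_propeller: D = 3.097 m, P = 2.099 m (p = P/D = 0.677753); state ← (V=0, rpm=0)
throttle_to(10174): rpm ← 10174
set_airspeed(7.59): V ← 7.59 m/s
set_airspeed(91.96): V ← 91.96 m/s
adjust_throttle(+608): rpm ← 10174 +608 = 10782
adjust_airspeed(-4.88): V ← 91.96 -4.88 = 87.08 m/s
final state: V = 87.08 m/s, rpm = 10782 → n = rpm/60 = 179.700000 rev/s
target J* = 0.7977; solve J* = V/(n·D) for n: n = V/(J*·D) = 87.08/(0.7977 × 3.097) = 35.248255 rev/s
rpm = 60·n = 2114.895306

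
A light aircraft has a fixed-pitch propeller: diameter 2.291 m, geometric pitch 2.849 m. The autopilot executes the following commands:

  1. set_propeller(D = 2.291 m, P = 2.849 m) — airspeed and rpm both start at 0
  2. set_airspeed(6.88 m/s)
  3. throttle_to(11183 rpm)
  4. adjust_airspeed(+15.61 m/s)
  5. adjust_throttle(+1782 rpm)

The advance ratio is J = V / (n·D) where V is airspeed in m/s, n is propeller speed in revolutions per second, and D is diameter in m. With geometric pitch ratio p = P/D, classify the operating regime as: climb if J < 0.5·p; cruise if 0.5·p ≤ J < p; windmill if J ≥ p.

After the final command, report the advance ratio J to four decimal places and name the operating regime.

J = 0.0454, regime = climb

set_propeller: D = 2.291 m, P = 2.849 m (p = P/D = 1.243562); state ← (V=0, rpm=0)
set_airspeed(6.88): V ← 6.88 m/s
throttle_to(11183): rpm ← 11183
adjust_airspeed(+15.61): V ← 6.88 +15.61 = 22.49 m/s
adjust_throttle(+1782): rpm ← 11183 +1782 = 12965
final state: V = 22.49 m/s, rpm = 12965 → n = rpm/60 = 216.083333 rev/s
J = V / (n·D) = 22.49 / (216.083333 × 2.291) = 0.045430
regime bands: climb J<0.6218 | cruise [0.6218, 1.2436) | windmill J≥1.2436
J = 0.0454 → climb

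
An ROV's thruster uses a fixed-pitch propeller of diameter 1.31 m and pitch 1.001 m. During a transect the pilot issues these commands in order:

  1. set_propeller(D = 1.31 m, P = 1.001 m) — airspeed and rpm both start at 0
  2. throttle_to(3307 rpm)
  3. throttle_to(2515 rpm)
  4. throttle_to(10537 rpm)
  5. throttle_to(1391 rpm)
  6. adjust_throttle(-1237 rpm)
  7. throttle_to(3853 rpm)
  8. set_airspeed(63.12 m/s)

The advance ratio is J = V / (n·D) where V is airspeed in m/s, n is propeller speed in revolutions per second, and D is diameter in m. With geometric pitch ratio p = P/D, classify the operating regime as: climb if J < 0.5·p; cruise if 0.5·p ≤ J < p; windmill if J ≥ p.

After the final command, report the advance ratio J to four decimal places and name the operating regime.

J = 0.7503, regime = cruise

set_propeller: D = 1.31 m, P = 1.001 m (p = P/D = 0.764122); state ← (V=0, rpm=0)
throttle_to(3307): rpm ← 3307
throttle_to(2515): rpm ← 2515
throttle_to(10537): rpm ← 10537
throttle_to(1391): rpm ← 1391
adjust_throttle(-1237): rpm ← 1391 -1237 = 154
throttle_to(3853): rpm ← 3853
set_airspeed(63.12): V ← 63.12 m/s
final state: V = 63.12 m/s, rpm = 3853 → n = rpm/60 = 64.216667 rev/s
J = V / (n·D) = 63.12 / (64.216667 × 1.31) = 0.750322
regime bands: climb J<0.3821 | cruise [0.3821, 0.7641) | windmill J≥0.7641
J = 0.7503 → cruise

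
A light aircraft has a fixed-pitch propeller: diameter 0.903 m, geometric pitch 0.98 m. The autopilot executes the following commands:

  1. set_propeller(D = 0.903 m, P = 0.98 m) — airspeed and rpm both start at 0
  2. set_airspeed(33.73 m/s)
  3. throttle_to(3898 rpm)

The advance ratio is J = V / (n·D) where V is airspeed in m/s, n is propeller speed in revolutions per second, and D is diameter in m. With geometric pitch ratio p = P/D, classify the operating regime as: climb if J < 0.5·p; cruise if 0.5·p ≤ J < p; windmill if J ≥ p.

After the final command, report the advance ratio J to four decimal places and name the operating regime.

set_propeller: D = 0.903 m, P = 0.98 m (p = P/D = 1.085271); state ← (V=0, rpm=0)
set_airspeed(33.73): V ← 33.73 m/s
throttle_to(3898): rpm ← 3898
final state: V = 33.73 m/s, rpm = 3898 → n = rpm/60 = 64.966667 rev/s
J = V / (n·D) = 33.73 / (64.966667 × 0.903) = 0.574960
regime bands: climb J<0.5426 | cruise [0.5426, 1.0853) | windmill J≥1.0853
J = 0.5750 → cruise

J = 0.5750, regime = cruise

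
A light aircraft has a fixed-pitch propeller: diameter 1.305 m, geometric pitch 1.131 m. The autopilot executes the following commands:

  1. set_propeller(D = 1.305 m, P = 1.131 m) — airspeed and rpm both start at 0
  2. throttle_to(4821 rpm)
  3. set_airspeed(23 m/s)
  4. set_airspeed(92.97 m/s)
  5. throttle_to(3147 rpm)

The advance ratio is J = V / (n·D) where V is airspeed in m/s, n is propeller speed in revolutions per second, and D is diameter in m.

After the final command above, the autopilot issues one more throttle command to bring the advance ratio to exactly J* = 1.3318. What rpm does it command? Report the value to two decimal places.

rpm = 3209.55

set_propeller: D = 1.305 m, P = 1.131 m (p = P/D = 0.866667); state ← (V=0, rpm=0)
throttle_to(4821): rpm ← 4821
set_airspeed(23): V ← 23 m/s
set_airspeed(92.97): V ← 92.97 m/s
throttle_to(3147): rpm ← 3147
final state: V = 92.97 m/s, rpm = 3147 → n = rpm/60 = 52.450000 rev/s
target J* = 1.3318; solve J* = V/(n·D) for n: n = V/(J*·D) = 92.97/(1.3318 × 1.305) = 53.492551 rev/s
rpm = 60·n = 3209.553055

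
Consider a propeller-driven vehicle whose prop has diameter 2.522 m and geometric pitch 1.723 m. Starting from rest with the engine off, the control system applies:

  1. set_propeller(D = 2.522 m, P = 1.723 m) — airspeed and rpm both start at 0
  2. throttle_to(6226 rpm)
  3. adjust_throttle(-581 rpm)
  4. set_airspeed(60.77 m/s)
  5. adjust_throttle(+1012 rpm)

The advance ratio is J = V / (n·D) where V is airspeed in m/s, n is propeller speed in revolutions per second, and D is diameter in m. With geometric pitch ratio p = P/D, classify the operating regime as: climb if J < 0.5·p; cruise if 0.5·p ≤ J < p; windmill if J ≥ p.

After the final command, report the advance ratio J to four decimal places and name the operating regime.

J = 0.2172, regime = climb

set_propeller: D = 2.522 m, P = 1.723 m (p = P/D = 0.683188); state ← (V=0, rpm=0)
throttle_to(6226): rpm ← 6226
adjust_throttle(-581): rpm ← 6226 -581 = 5645
set_airspeed(60.77): V ← 60.77 m/s
adjust_throttle(+1012): rpm ← 5645 +1012 = 6657
final state: V = 60.77 m/s, rpm = 6657 → n = rpm/60 = 110.950000 rev/s
J = V / (n·D) = 60.77 / (110.950000 × 2.522) = 0.217179
regime bands: climb J<0.3416 | cruise [0.3416, 0.6832) | windmill J≥0.6832
J = 0.2172 → climb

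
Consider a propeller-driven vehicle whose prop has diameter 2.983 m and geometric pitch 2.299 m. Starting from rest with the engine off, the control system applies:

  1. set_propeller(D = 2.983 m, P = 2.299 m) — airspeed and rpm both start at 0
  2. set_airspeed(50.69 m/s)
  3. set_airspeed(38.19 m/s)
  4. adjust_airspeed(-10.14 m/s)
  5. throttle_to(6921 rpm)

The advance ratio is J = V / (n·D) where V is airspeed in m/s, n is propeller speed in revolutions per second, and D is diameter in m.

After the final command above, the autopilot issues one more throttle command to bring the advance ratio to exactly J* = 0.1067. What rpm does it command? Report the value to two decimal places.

set_propeller: D = 2.983 m, P = 2.299 m (p = P/D = 0.770701); state ← (V=0, rpm=0)
set_airspeed(50.69): V ← 50.69 m/s
set_airspeed(38.19): V ← 38.19 m/s
adjust_airspeed(-10.14): V ← 38.19 -10.14 = 28.05 m/s
throttle_to(6921): rpm ← 6921
final state: V = 28.05 m/s, rpm = 6921 → n = rpm/60 = 115.350000 rev/s
target J* = 0.1067; solve J* = V/(n·D) for n: n = V/(J*·D) = 28.05/(0.1067 × 2.983) = 88.128259 rev/s
rpm = 60·n = 5287.695567

rpm = 5287.70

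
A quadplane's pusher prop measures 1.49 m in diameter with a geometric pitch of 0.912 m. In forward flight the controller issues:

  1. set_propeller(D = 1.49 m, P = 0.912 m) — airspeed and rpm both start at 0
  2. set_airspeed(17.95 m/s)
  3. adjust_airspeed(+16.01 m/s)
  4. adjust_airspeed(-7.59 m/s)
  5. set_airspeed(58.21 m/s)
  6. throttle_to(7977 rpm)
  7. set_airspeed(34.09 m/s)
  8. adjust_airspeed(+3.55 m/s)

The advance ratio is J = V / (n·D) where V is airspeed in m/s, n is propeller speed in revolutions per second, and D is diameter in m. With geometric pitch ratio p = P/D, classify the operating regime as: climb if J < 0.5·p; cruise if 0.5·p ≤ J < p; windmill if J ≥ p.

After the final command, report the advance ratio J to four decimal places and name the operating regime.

set_propeller: D = 1.49 m, P = 0.912 m (p = P/D = 0.612081); state ← (V=0, rpm=0)
set_airspeed(17.95): V ← 17.95 m/s
adjust_airspeed(+16.01): V ← 17.95 +16.01 = 33.96 m/s
adjust_airspeed(-7.59): V ← 33.96 -7.59 = 26.37 m/s
set_airspeed(58.21): V ← 58.21 m/s
throttle_to(7977): rpm ← 7977
set_airspeed(34.09): V ← 34.09 m/s
adjust_airspeed(+3.55): V ← 34.09 +3.55 = 37.64 m/s
final state: V = 37.64 m/s, rpm = 7977 → n = rpm/60 = 132.950000 rev/s
J = V / (n·D) = 37.64 / (132.950000 × 1.49) = 0.190009
regime bands: climb J<0.3060 | cruise [0.3060, 0.6121) | windmill J≥0.6121
J = 0.1900 → climb

J = 0.1900, regime = climb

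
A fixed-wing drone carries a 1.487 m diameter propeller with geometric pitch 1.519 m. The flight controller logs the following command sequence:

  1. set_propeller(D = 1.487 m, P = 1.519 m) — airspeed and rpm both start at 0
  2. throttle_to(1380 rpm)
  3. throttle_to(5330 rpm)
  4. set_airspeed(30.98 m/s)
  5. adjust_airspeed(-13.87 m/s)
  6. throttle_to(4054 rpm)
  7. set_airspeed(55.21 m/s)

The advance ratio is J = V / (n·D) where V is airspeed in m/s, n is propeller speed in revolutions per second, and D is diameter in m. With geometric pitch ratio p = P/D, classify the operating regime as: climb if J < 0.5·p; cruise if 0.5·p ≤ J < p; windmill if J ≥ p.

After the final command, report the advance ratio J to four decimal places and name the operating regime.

set_propeller: D = 1.487 m, P = 1.519 m (p = P/D = 1.021520); state ← (V=0, rpm=0)
throttle_to(1380): rpm ← 1380
throttle_to(5330): rpm ← 5330
set_airspeed(30.98): V ← 30.98 m/s
adjust_airspeed(-13.87): V ← 30.98 -13.87 = 17.11 m/s
throttle_to(4054): rpm ← 4054
set_airspeed(55.21): V ← 55.21 m/s
final state: V = 55.21 m/s, rpm = 4054 → n = rpm/60 = 67.566667 rev/s
J = V / (n·D) = 55.21 / (67.566667 × 1.487) = 0.549508
regime bands: climb J<0.5108 | cruise [0.5108, 1.0215) | windmill J≥1.0215
J = 0.5495 → cruise

J = 0.5495, regime = cruise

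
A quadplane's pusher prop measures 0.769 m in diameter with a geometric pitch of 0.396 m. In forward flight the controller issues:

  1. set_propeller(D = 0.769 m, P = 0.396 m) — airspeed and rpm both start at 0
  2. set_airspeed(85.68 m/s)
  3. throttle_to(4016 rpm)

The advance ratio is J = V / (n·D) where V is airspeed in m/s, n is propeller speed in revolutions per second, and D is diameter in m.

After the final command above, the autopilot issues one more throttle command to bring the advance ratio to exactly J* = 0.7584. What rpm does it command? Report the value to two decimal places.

rpm = 8814.67

set_propeller: D = 0.769 m, P = 0.396 m (p = P/D = 0.514954); state ← (V=0, rpm=0)
set_airspeed(85.68): V ← 85.68 m/s
throttle_to(4016): rpm ← 4016
final state: V = 85.68 m/s, rpm = 4016 → n = rpm/60 = 66.933333 rev/s
target J* = 0.7584; solve J* = V/(n·D) for n: n = V/(J*·D) = 85.68/(0.7584 × 0.769) = 146.911162 rev/s
rpm = 60·n = 8814.669717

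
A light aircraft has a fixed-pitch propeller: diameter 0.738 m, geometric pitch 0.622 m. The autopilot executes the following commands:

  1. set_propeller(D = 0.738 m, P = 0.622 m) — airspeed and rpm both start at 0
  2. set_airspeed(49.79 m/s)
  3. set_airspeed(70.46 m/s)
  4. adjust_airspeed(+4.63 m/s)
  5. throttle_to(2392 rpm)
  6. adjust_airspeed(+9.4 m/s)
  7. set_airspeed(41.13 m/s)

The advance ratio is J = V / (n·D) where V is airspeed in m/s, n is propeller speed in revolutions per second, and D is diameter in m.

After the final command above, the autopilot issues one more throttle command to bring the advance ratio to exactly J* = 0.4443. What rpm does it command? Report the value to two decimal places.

set_propeller: D = 0.738 m, P = 0.622 m (p = P/D = 0.842818); state ← (V=0, rpm=0)
set_airspeed(49.79): V ← 49.79 m/s
set_airspeed(70.46): V ← 70.46 m/s
adjust_airspeed(+4.63): V ← 70.46 +4.63 = 75.09 m/s
throttle_to(2392): rpm ← 2392
adjust_airspeed(+9.4): V ← 75.09 +9.4 = 84.49 m/s
set_airspeed(41.13): V ← 41.13 m/s
final state: V = 41.13 m/s, rpm = 2392 → n = rpm/60 = 39.866667 rev/s
target J* = 0.4443; solve J* = V/(n·D) for n: n = V/(J*·D) = 41.13/(0.4443 × 0.738) = 125.437109 rev/s
rpm = 60·n = 7526.226511

rpm = 7526.23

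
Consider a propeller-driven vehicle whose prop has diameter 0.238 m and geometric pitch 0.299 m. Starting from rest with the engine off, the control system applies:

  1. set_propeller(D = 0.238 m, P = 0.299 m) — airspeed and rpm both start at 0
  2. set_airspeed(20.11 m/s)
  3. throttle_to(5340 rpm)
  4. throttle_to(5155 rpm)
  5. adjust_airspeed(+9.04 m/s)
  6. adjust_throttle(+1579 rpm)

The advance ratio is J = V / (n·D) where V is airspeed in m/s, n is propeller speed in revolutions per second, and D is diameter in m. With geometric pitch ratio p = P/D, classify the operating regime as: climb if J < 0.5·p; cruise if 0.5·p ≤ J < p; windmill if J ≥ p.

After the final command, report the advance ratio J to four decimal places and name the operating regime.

J = 1.0913, regime = cruise

set_propeller: D = 0.238 m, P = 0.299 m (p = P/D = 1.256303); state ← (V=0, rpm=0)
set_airspeed(20.11): V ← 20.11 m/s
throttle_to(5340): rpm ← 5340
throttle_to(5155): rpm ← 5155
adjust_airspeed(+9.04): V ← 20.11 +9.04 = 29.15 m/s
adjust_throttle(+1579): rpm ← 5155 +1579 = 6734
final state: V = 29.15 m/s, rpm = 6734 → n = rpm/60 = 112.233333 rev/s
J = V / (n·D) = 29.15 / (112.233333 × 0.238) = 1.091289
regime bands: climb J<0.6282 | cruise [0.6282, 1.2563) | windmill J≥1.2563
J = 1.0913 → cruise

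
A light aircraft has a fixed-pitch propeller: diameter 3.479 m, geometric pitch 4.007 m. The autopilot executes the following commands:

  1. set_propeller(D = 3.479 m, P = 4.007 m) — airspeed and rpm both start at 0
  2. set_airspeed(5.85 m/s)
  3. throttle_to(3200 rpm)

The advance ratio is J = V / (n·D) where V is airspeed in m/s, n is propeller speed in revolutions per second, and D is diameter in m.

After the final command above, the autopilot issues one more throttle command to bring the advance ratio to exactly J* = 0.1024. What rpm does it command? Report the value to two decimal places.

set_propeller: D = 3.479 m, P = 4.007 m (p = P/D = 1.151768); state ← (V=0, rpm=0)
set_airspeed(5.85): V ← 5.85 m/s
throttle_to(3200): rpm ← 3200
final state: V = 5.85 m/s, rpm = 3200 → n = rpm/60 = 53.333333 rev/s
target J* = 0.1024; solve J* = V/(n·D) for n: n = V/(J*·D) = 5.85/(0.1024 × 3.479) = 16.421071 rev/s
rpm = 60·n = 985.264264

rpm = 985.26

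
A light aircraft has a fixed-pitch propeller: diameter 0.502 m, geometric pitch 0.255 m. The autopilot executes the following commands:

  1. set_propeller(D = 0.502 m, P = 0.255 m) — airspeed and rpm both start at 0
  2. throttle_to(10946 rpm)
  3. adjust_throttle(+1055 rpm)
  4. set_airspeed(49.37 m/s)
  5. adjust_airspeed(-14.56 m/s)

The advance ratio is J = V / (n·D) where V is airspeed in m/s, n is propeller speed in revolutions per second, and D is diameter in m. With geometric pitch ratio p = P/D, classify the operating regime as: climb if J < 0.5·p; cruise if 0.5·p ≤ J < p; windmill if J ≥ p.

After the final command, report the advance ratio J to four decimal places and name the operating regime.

set_propeller: D = 0.502 m, P = 0.255 m (p = P/D = 0.507968); state ← (V=0, rpm=0)
throttle_to(10946): rpm ← 10946
adjust_throttle(+1055): rpm ← 10946 +1055 = 12001
set_airspeed(49.37): V ← 49.37 m/s
adjust_airspeed(-14.56): V ← 49.37 -14.56 = 34.81 m/s
final state: V = 34.81 m/s, rpm = 12001 → n = rpm/60 = 200.016667 rev/s
J = V / (n·D) = 34.81 / (200.016667 × 0.502) = 0.346684
regime bands: climb J<0.2540 | cruise [0.2540, 0.5080) | windmill J≥0.5080
J = 0.3467 → cruise

J = 0.3467, regime = cruise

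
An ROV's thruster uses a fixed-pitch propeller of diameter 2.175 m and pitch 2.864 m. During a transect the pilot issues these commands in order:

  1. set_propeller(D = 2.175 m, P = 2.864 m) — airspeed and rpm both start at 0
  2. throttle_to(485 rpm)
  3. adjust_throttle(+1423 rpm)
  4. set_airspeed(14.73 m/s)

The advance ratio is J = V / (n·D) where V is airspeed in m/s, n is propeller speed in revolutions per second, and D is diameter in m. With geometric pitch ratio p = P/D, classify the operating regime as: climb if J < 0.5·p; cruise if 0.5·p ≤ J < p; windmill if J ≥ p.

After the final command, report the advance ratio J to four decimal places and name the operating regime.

J = 0.2130, regime = climb

set_propeller: D = 2.175 m, P = 2.864 m (p = P/D = 1.316782); state ← (V=0, rpm=0)
throttle_to(485): rpm ← 485
adjust_throttle(+1423): rpm ← 485 +1423 = 1908
set_airspeed(14.73): V ← 14.73 m/s
final state: V = 14.73 m/s, rpm = 1908 → n = rpm/60 = 31.800000 rev/s
J = V / (n·D) = 14.73 / (31.800000 × 2.175) = 0.212969
regime bands: climb J<0.6584 | cruise [0.6584, 1.3168) | windmill J≥1.3168
J = 0.2130 → climb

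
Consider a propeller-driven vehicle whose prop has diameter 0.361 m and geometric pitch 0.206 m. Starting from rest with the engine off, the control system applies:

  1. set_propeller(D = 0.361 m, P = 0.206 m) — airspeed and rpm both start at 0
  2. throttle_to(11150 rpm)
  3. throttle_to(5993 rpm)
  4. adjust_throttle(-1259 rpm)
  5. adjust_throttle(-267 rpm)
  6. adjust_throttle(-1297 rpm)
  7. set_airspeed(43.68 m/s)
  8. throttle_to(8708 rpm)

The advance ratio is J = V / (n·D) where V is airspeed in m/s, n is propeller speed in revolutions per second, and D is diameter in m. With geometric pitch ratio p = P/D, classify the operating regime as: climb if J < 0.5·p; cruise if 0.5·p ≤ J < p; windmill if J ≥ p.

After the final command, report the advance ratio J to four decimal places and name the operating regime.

J = 0.8337, regime = windmill

set_propeller: D = 0.361 m, P = 0.206 m (p = P/D = 0.570637); state ← (V=0, rpm=0)
throttle_to(11150): rpm ← 11150
throttle_to(5993): rpm ← 5993
adjust_throttle(-1259): rpm ← 5993 -1259 = 4734
adjust_throttle(-267): rpm ← 4734 -267 = 4467
adjust_throttle(-1297): rpm ← 4467 -1297 = 3170
set_airspeed(43.68): V ← 43.68 m/s
throttle_to(8708): rpm ← 8708
final state: V = 43.68 m/s, rpm = 8708 → n = rpm/60 = 145.133333 rev/s
J = V / (n·D) = 43.68 / (145.133333 × 0.361) = 0.833697
regime bands: climb J<0.2853 | cruise [0.2853, 0.5706) | windmill J≥0.5706
J = 0.8337 → windmill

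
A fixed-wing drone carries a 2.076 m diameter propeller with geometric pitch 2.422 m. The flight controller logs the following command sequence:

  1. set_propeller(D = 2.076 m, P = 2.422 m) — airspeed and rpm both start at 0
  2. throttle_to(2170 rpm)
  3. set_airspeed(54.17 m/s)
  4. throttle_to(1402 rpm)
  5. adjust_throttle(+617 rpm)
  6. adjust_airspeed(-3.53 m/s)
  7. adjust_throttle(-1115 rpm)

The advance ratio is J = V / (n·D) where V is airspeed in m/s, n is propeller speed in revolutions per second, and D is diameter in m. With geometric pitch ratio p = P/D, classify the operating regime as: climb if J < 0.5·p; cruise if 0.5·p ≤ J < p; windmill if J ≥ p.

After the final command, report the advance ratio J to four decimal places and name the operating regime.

set_propeller: D = 2.076 m, P = 2.422 m (p = P/D = 1.166667); state ← (V=0, rpm=0)
throttle_to(2170): rpm ← 2170
set_airspeed(54.17): V ← 54.17 m/s
throttle_to(1402): rpm ← 1402
adjust_throttle(+617): rpm ← 1402 +617 = 2019
adjust_airspeed(-3.53): V ← 54.17 -3.53 = 50.64 m/s
adjust_throttle(-1115): rpm ← 2019 -1115 = 904
final state: V = 50.64 m/s, rpm = 904 → n = rpm/60 = 15.066667 rev/s
J = V / (n·D) = 50.64 / (15.066667 × 2.076) = 1.619009
regime bands: climb J<0.5833 | cruise [0.5833, 1.1667) | windmill J≥1.1667
J = 1.6190 → windmill

J = 1.6190, regime = windmill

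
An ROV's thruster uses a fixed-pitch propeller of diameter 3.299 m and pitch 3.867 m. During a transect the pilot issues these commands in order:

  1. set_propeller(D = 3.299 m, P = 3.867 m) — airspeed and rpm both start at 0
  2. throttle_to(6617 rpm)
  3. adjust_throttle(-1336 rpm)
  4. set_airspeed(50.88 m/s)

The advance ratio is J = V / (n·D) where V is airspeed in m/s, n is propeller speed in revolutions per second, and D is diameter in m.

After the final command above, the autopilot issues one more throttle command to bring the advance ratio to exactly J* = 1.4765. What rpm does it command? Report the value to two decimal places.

rpm = 626.73

set_propeller: D = 3.299 m, P = 3.867 m (p = P/D = 1.172173); state ← (V=0, rpm=0)
throttle_to(6617): rpm ← 6617
adjust_throttle(-1336): rpm ← 6617 -1336 = 5281
set_airspeed(50.88): V ← 50.88 m/s
final state: V = 50.88 m/s, rpm = 5281 → n = rpm/60 = 88.016667 rev/s
target J* = 1.4765; solve J* = V/(n·D) for n: n = V/(J*·D) = 50.88/(1.4765 × 3.299) = 10.445551 rev/s
rpm = 60·n = 626.733034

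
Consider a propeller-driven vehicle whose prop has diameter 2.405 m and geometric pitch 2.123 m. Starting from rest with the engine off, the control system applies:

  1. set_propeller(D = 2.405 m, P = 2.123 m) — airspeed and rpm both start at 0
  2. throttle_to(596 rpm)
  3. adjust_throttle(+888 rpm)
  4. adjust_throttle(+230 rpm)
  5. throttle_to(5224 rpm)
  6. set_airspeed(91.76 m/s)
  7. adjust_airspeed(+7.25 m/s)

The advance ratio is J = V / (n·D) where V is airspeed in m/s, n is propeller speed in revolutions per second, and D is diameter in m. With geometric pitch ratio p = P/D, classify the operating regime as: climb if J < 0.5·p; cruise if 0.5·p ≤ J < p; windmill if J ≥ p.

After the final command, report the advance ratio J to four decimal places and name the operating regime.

set_propeller: D = 2.405 m, P = 2.123 m (p = P/D = 0.882744); state ← (V=0, rpm=0)
throttle_to(596): rpm ← 596
adjust_throttle(+888): rpm ← 596 +888 = 1484
adjust_throttle(+230): rpm ← 1484 +230 = 1714
throttle_to(5224): rpm ← 5224
set_airspeed(91.76): V ← 91.76 m/s
adjust_airspeed(+7.25): V ← 91.76 +7.25 = 99.01 m/s
final state: V = 99.01 m/s, rpm = 5224 → n = rpm/60 = 87.066667 rev/s
J = V / (n·D) = 99.01 / (87.066667 × 2.405) = 0.472838
regime bands: climb J<0.4414 | cruise [0.4414, 0.8827) | windmill J≥0.8827
J = 0.4728 → cruise

J = 0.4728, regime = cruise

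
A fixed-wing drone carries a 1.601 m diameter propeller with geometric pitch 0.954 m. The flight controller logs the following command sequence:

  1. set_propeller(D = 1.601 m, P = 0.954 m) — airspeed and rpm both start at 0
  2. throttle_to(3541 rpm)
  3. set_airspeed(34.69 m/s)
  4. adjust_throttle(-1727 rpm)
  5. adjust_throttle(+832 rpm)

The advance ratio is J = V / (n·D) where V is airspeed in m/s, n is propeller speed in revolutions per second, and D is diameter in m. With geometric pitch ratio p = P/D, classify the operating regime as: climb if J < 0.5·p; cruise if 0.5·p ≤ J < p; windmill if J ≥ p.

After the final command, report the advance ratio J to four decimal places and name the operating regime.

J = 0.4913, regime = cruise

set_propeller: D = 1.601 m, P = 0.954 m (p = P/D = 0.595878); state ← (V=0, rpm=0)
throttle_to(3541): rpm ← 3541
set_airspeed(34.69): V ← 34.69 m/s
adjust_throttle(-1727): rpm ← 3541 -1727 = 1814
adjust_throttle(+832): rpm ← 1814 +832 = 2646
final state: V = 34.69 m/s, rpm = 2646 → n = rpm/60 = 44.100000 rev/s
J = V / (n·D) = 34.69 / (44.100000 × 1.601) = 0.491331
regime bands: climb J<0.2979 | cruise [0.2979, 0.5959) | windmill J≥0.5959
J = 0.4913 → cruise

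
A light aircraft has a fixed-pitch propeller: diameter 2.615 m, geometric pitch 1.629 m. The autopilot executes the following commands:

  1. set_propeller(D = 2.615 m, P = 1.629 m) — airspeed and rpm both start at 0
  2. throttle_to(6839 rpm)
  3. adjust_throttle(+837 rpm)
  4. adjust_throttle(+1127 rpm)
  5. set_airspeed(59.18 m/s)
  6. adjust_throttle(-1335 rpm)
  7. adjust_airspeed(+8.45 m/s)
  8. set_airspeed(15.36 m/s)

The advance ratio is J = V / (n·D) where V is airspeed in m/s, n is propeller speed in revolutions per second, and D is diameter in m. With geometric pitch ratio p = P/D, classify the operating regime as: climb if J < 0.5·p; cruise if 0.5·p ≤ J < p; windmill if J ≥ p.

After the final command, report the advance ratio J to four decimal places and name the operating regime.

J = 0.0472, regime = climb

set_propeller: D = 2.615 m, P = 1.629 m (p = P/D = 0.622945); state ← (V=0, rpm=0)
throttle_to(6839): rpm ← 6839
adjust_throttle(+837): rpm ← 6839 +837 = 7676
adjust_throttle(+1127): rpm ← 7676 +1127 = 8803
set_airspeed(59.18): V ← 59.18 m/s
adjust_throttle(-1335): rpm ← 8803 -1335 = 7468
adjust_airspeed(+8.45): V ← 59.18 +8.45 = 67.63 m/s
set_airspeed(15.36): V ← 15.36 m/s
final state: V = 15.36 m/s, rpm = 7468 → n = rpm/60 = 124.466667 rev/s
J = V / (n·D) = 15.36 / (124.466667 × 2.615) = 0.047192
regime bands: climb J<0.3115 | cruise [0.3115, 0.6229) | windmill J≥0.6229
J = 0.0472 → climb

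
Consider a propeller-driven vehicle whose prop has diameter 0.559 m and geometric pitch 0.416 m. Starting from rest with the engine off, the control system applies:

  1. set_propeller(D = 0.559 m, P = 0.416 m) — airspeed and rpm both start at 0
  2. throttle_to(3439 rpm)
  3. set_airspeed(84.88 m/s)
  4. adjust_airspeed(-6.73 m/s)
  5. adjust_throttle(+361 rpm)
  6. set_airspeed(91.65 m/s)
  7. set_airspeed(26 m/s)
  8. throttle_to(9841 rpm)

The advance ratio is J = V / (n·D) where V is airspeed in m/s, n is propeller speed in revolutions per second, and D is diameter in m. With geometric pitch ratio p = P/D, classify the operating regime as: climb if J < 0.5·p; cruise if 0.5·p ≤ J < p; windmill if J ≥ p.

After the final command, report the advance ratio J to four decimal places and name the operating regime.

set_propeller: D = 0.559 m, P = 0.416 m (p = P/D = 0.744186); state ← (V=0, rpm=0)
throttle_to(3439): rpm ← 3439
set_airspeed(84.88): V ← 84.88 m/s
adjust_airspeed(-6.73): V ← 84.88 -6.73 = 78.15 m/s
adjust_throttle(+361): rpm ← 3439 +361 = 3800
set_airspeed(91.65): V ← 91.65 m/s
set_airspeed(26): V ← 26 m/s
throttle_to(9841): rpm ← 9841
final state: V = 26 m/s, rpm = 9841 → n = rpm/60 = 164.016667 rev/s
J = V / (n·D) = 26 / (164.016667 × 0.559) = 0.283579
regime bands: climb J<0.3721 | cruise [0.3721, 0.7442) | windmill J≥0.7442
J = 0.2836 → climb

J = 0.2836, regime = climb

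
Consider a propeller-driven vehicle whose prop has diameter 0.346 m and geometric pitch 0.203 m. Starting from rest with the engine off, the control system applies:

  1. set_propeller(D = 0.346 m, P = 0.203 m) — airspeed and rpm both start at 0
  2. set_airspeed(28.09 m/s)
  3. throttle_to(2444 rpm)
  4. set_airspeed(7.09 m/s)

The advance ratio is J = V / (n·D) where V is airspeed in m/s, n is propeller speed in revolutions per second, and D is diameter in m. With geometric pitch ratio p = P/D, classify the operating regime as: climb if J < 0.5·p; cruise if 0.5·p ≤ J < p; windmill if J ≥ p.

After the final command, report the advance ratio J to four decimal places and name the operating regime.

set_propeller: D = 0.346 m, P = 0.203 m (p = P/D = 0.586705); state ← (V=0, rpm=0)
set_airspeed(28.09): V ← 28.09 m/s
throttle_to(2444): rpm ← 2444
set_airspeed(7.09): V ← 7.09 m/s
final state: V = 7.09 m/s, rpm = 2444 → n = rpm/60 = 40.733333 rev/s
J = V / (n·D) = 7.09 / (40.733333 × 0.346) = 0.503060
regime bands: climb J<0.2934 | cruise [0.2934, 0.5867) | windmill J≥0.5867
J = 0.5031 → cruise

J = 0.5031, regime = cruise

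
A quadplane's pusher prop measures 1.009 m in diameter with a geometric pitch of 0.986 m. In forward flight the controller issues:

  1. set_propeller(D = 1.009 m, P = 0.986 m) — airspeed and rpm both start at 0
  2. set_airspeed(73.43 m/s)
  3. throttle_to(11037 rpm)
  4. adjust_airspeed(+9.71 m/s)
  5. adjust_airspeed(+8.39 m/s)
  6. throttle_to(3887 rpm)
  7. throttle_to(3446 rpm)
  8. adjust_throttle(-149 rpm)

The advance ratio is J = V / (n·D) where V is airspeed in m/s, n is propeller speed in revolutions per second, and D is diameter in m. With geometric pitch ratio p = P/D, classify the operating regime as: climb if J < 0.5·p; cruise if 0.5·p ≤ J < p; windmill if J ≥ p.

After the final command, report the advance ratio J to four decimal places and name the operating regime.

J = 1.6508, regime = windmill

set_propeller: D = 1.009 m, P = 0.986 m (p = P/D = 0.977205); state ← (V=0, rpm=0)
set_airspeed(73.43): V ← 73.43 m/s
throttle_to(11037): rpm ← 11037
adjust_airspeed(+9.71): V ← 73.43 +9.71 = 83.14 m/s
adjust_airspeed(+8.39): V ← 83.14 +8.39 = 91.53 m/s
throttle_to(3887): rpm ← 3887
throttle_to(3446): rpm ← 3446
adjust_throttle(-149): rpm ← 3446 -149 = 3297
final state: V = 91.53 m/s, rpm = 3297 → n = rpm/60 = 54.950000 rev/s
J = V / (n·D) = 91.53 / (54.950000 × 1.009) = 1.650839
regime bands: climb J<0.4886 | cruise [0.4886, 0.9772) | windmill J≥0.9772
J = 1.6508 → windmill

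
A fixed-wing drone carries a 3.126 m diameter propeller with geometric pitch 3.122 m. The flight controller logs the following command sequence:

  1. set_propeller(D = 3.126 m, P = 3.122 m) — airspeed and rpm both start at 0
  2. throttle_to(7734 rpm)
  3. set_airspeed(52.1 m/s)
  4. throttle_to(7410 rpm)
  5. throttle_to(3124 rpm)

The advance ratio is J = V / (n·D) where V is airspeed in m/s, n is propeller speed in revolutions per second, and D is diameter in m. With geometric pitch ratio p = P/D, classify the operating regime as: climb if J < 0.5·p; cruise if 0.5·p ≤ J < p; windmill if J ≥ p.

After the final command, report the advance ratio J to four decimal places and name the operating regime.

set_propeller: D = 3.126 m, P = 3.122 m (p = P/D = 0.998720); state ← (V=0, rpm=0)
throttle_to(7734): rpm ← 7734
set_airspeed(52.1): V ← 52.1 m/s
throttle_to(7410): rpm ← 7410
throttle_to(3124): rpm ← 3124
final state: V = 52.1 m/s, rpm = 3124 → n = rpm/60 = 52.066667 rev/s
J = V / (n·D) = 52.1 / (52.066667 × 3.126) = 0.320102
regime bands: climb J<0.4994 | cruise [0.4994, 0.9987) | windmill J≥0.9987
J = 0.3201 → climb

J = 0.3201, regime = climb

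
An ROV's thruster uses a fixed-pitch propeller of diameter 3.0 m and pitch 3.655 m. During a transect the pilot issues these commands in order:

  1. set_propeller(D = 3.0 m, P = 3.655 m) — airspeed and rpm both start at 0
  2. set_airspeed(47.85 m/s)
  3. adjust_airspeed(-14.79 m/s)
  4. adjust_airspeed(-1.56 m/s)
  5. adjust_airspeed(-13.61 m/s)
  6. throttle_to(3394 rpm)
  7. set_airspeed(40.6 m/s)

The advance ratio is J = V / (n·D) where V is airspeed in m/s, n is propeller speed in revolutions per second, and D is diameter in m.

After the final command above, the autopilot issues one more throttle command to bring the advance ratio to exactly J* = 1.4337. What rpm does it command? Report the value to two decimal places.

rpm = 566.37

set_propeller: D = 3.0 m, P = 3.655 m (p = P/D = 1.218333); state ← (V=0, rpm=0)
set_airspeed(47.85): V ← 47.85 m/s
adjust_airspeed(-14.79): V ← 47.85 -14.79 = 33.06 m/s
adjust_airspeed(-1.56): V ← 33.06 -1.56 = 31.5 m/s
adjust_airspeed(-13.61): V ← 31.5 -13.61 = 17.89 m/s
throttle_to(3394): rpm ← 3394
set_airspeed(40.6): V ← 40.6 m/s
final state: V = 40.6 m/s, rpm = 3394 → n = rpm/60 = 56.566667 rev/s
target J* = 1.4337; solve J* = V/(n·D) for n: n = V/(J*·D) = 40.6/(1.4337 × 3.0) = 9.439446 rev/s
rpm = 60·n = 566.366743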